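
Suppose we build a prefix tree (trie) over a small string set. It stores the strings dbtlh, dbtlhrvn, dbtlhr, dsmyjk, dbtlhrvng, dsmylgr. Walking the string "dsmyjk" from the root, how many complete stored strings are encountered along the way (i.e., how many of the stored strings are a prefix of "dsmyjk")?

Check each prefix of "dsmyjk" against the stored set — each match is an end-marker on the path.
Prefixes of the query that are stored words: "dsmyjk"
Count: 1

1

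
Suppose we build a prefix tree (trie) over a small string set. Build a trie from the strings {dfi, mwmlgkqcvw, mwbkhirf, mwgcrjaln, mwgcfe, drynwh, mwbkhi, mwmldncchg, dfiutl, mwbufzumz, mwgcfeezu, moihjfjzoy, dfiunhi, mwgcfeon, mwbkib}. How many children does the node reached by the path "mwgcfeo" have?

1

Follow the path "mwgcfeo" to its node, then look at its outgoing edges.
Characters that immediately follow "mwgcfeo" among the stored strings: {n}.
That node has 1 child edge.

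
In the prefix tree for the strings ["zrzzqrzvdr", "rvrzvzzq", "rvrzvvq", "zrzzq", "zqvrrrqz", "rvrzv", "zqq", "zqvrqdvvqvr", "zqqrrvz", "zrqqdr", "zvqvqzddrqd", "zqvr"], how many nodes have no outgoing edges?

A leaf is a node with no children — equivalently, the end of a word that is not a proper prefix of any other stored word.
Those words: "rvrzvvq", "rvrzvzzq", "zqqrrvz", "zqvrqdvvqvr", "zqvrrrqz", "zrqqdr", "zrzzqrzvdr", "zvqvqzddrqd"
Leaf count: 8

8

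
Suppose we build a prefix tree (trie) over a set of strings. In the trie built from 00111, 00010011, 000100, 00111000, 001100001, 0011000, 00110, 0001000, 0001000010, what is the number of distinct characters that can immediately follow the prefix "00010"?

1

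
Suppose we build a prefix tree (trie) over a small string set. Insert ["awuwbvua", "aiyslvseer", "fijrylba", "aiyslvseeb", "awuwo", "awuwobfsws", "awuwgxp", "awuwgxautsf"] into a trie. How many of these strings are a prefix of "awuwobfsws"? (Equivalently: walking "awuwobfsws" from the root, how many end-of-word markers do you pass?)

Walk "awuwobfsws" from the root; an end-of-word marker is hit whenever a stored word is a prefix of "awuwobfsws".
Prefixes of the query that are stored words: "awuwo", "awuwobfsws"
Count: 2

2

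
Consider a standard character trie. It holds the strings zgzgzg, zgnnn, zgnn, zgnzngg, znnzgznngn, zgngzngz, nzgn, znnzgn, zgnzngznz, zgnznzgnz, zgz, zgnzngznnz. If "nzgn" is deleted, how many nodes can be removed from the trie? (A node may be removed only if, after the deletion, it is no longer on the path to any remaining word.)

4

After clearing the end-marker at "nzgn", prune upward until reaching a node still needed by another word.
No other word shares any prefix with "nzgn", so all 4 of its nodes go.
Nodes removed: 4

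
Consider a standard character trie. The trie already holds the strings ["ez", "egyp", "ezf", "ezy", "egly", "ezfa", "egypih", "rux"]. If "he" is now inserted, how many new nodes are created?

2

"he" shares no prefix with any stored word, so all 2 characters open new nodes.
2 − 0 = 2 new nodes.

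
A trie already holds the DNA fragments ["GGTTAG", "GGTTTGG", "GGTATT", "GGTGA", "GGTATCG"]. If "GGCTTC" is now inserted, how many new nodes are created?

4

"GG" is already a path in the trie; the remaining "CTTC" must be added.
New nodes needed: |"GGCTTC"| − 2 = 6 − 2 = 4.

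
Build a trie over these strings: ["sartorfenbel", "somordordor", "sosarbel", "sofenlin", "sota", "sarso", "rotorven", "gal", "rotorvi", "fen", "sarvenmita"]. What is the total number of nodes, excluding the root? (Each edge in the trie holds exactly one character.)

60

Insert word by word; a character creates a node only if that edge doesn't already exist:
  "sartorfenbel" → 12 new (s, a, r, t, o, r, f, e, n, b, e, l)
  "somordordor" → prefix "s" already present; 10 new (o, m, o, r, d, o, r, d, o, r)
  "sosarbel" → prefix "so" already present; 6 new (s, a, r, b, e, l)
  "sofenlin" → prefix "so" already present; 6 new (f, e, n, l, i, n)
  "sota" → prefix "so" already present; 2 new (t, a)
  "sarso" → prefix "sar" already present; 2 new (s, o)
  "rotorven" → 8 new (r, o, t, o, r, v, e, n)
  "gal" → 3 new (g, a, l)
  "rotorvi" → prefix "rotorv" already present; 1 new (i)
  "fen" → 3 new (f, e, n)
  "sarvenmita" → prefix "sar" already present; 7 new (v, e, n, m, i, t, a)
Total nodes = 12 + 10 + 6 + 6 + 2 + 2 + 8 + 3 + 1 + 3 + 7 = 60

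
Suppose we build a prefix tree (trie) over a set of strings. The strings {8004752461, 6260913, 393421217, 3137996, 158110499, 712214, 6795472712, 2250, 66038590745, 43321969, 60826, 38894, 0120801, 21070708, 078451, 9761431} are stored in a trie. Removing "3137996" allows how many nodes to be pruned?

6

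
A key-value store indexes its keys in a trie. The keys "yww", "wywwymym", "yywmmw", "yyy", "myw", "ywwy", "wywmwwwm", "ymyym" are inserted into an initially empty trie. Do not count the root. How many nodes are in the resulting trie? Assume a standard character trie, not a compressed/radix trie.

Trie structure (* marks end of a word):
(root)
├─ m
│  └─ y
│     └─ w *
├─ w
│  └─ y
│     └─ w
│        ├─ m
│        │  └─ w
│        │     └─ w
│        │        └─ w
│        │           └─ m *
│        └─ w
│           └─ y
│              └─ m
│                 └─ y
│                    └─ m *
└─ y
   ├─ m
   │  └─ y
   │     └─ y
   │        └─ m *
   ├─ w
   │  └─ w *
   │     └─ y *
   └─ y
      ├─ w
      │  └─ m
      │     └─ m
      │        └─ w *
      └─ y *
Counting every labelled node above: 30.

30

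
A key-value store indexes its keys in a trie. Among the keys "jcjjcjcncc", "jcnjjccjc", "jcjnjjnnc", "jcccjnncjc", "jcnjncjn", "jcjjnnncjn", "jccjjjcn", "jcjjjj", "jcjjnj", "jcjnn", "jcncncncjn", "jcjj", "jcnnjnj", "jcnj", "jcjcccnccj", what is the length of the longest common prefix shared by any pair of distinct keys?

5

Equivalently: take the maximum, over all pairs, of their longest common prefix length.
e.g. "jcjjnj" and "jcjjnnncjn" share the prefix "jcjjn" of length 5; no pair shares a longer one.
Longest shared-prefix length: 5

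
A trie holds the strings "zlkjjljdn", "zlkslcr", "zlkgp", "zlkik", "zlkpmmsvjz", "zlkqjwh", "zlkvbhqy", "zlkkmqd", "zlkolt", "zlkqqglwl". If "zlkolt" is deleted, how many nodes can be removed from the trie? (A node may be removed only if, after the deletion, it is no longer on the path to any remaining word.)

3

Walk "zlkolt" from the leaf back toward the root, removing each node that no remaining word uses.
The suffix "olt" (3 nodes) is used only by "zlkolt"; the node for "zlk" still has the child "j", so pruning stops there.
Nodes removed: 3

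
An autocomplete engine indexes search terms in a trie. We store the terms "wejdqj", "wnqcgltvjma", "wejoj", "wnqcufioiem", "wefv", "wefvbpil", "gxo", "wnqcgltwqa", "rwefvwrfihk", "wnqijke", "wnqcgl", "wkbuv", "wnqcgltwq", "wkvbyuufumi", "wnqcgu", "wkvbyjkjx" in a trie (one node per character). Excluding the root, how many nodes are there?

70

Insert word by word; a character creates a node only if that edge doesn't already exist:
  "wejdqj" → 6 new (w, e, j, d, q, j)
  "wnqcgltvjma" → prefix "w" already present; 10 new (n, q, c, g, l, t, v, j, m, a)
  "wejoj" → prefix "wej" already present; 2 new (o, j)
  "wnqcufioiem" → prefix "wnqc" already present; 7 new (u, f, i, o, i, e, m)
  "wefv" → prefix "we" already present; 2 new (f, v)
  "wefvbpil" → prefix "wefv" already present; 4 new (b, p, i, l)
  "gxo" → 3 new (g, x, o)
  "wnqcgltwqa" → prefix "wnqcglt" already present; 3 new (w, q, a)
  "rwefvwrfihk" → 11 new (r, w, e, f, v, w, r, f, i, h, k)
  "wnqijke" → prefix "wnq" already present; 4 new (i, j, k, e)
  "wnqcgl" → prefix "wnqcgl" already present; 0 new (none)
  "wkbuv" → prefix "w" already present; 4 new (k, b, u, v)
  "wnqcgltwq" → prefix "wnqcgltwq" already present; 0 new (none)
  "wkvbyuufumi" → prefix "wk" already present; 9 new (v, b, y, u, u, f, u, m, i)
  "wnqcgu" → prefix "wnqcg" already present; 1 new (u)
  "wkvbyjkjx" → prefix "wkvby" already present; 4 new (j, k, j, x)
Total nodes = 6 + 10 + 2 + 7 + 2 + 4 + 3 + 3 + 11 + 4 + 0 + 4 + 0 + 9 + 1 + 4 = 70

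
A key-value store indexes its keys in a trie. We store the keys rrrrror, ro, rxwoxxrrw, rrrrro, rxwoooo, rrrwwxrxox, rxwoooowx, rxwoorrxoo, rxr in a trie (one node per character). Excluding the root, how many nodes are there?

34

Trie structure (* marks end of a word):
(root)
└─ r
   ├─ o *
   ├─ r
   │  └─ r
   │     ├─ r
   │     │  └─ r
   │     │     └─ o *
   │     │        └─ r *
   │     └─ w
   │        └─ w
   │           └─ x
   │              └─ r
   │                 └─ x
   │                    └─ o
   │                       └─ x *
   └─ x
      ├─ r *
      └─ w
         └─ o
            ├─ o
            │  ├─ o
            │  │  └─ o *
            │  │     └─ w
            │  │        └─ x *
            │  └─ r
            │     └─ r
            │        └─ x
            │           └─ o
            │              └─ o *
            └─ x
               └─ x
                  └─ r
                     └─ r
                        └─ w *
Counting every labelled node above: 34.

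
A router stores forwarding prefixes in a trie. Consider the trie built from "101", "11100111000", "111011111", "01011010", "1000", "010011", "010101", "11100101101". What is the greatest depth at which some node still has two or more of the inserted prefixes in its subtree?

6

Look for the deepest trie node that still has at least two words in its subtree.
e.g. "11100101101" and "11100111000" share the prefix "111001" of length 6; no pair shares a longer one.
Longest shared-prefix length: 6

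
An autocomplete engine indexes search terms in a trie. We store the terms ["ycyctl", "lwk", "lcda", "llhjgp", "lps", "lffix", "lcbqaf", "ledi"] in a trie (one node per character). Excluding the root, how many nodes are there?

30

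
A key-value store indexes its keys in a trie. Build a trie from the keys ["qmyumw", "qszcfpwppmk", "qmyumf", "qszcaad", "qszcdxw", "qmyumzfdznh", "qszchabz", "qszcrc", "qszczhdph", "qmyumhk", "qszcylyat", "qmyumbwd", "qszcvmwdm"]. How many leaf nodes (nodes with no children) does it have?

A leaf is a node with no children — equivalently, the end of a word that is not a proper prefix of any other stored word.
Those words: "qmyumbwd", "qmyumf", "qmyumhk", "qmyumw", "qmyumzfdznh", "qszcaad", "qszcdxw", "qszcfpwppmk", "qszchabz", "qszcrc", "qszcvmwdm", "qszcylyat", "qszczhdph"
Leaf count: 13

13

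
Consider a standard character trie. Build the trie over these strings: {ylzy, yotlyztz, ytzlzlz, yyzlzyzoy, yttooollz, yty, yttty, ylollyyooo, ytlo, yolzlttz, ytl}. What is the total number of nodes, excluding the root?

Insert word by word; a character creates a node only if that edge doesn't already exist:
  "ylzy" → 4 new (y, l, z, y)
  "yotlyztz" → prefix "y" already present; 7 new (o, t, l, y, z, t, z)
  "ytzlzlz" → prefix "y" already present; 6 new (t, z, l, z, l, z)
  "yyzlzyzoy" → prefix "y" already present; 8 new (y, z, l, z, y, z, o, y)
  "yttooollz" → prefix "yt" already present; 7 new (t, o, o, o, l, l, z)
  "yty" → prefix "yt" already present; 1 new (y)
  "yttty" → prefix "ytt" already present; 2 new (t, y)
  "ylollyyooo" → prefix "yl" already present; 8 new (o, l, l, y, y, o, o, o)
  "ytlo" → prefix "yt" already present; 2 new (l, o)
  "yolzlttz" → prefix "yo" already present; 6 new (l, z, l, t, t, z)
  "ytl" → prefix "ytl" already present; 0 new (none)
Total nodes = 4 + 7 + 6 + 8 + 7 + 1 + 2 + 8 + 2 + 6 + 0 = 51

51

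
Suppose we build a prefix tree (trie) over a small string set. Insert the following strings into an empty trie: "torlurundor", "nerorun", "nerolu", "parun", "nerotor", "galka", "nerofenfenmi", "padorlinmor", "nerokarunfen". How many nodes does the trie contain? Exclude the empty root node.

Insert word by word; a character creates a node only if that edge doesn't already exist:
  "torlurundor" → 11 new (t, o, r, l, u, r, u, n, d, o, r)
  "nerorun" → 7 new (n, e, r, o, r, u, n)
  "nerolu" → prefix "nero" already present; 2 new (l, u)
  "parun" → 5 new (p, a, r, u, n)
  "nerotor" → prefix "nero" already present; 3 new (t, o, r)
  "galka" → 5 new (g, a, l, k, a)
  "nerofenfenmi" → prefix "nero" already present; 8 new (f, e, n, f, e, n, m, i)
  "padorlinmor" → prefix "pa" already present; 9 new (d, o, r, l, i, n, m, o, r)
  "nerokarunfen" → prefix "nero" already present; 8 new (k, a, r, u, n, f, e, n)
Total nodes = 11 + 7 + 2 + 5 + 3 + 5 + 8 + 9 + 8 = 58

58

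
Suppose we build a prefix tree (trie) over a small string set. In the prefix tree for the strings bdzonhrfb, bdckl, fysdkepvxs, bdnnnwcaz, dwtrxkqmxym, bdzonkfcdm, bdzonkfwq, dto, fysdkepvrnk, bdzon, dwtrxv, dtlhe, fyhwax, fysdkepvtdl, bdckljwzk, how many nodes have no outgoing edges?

13

A leaf is a node with no children — equivalently, the end of a word that is not a proper prefix of any other stored word.
Those words: "bdckljwzk", "bdnnnwcaz", "bdzonhrfb", "bdzonkfcdm", "bdzonkfwq", "dtlhe", "dto", "dwtrxkqmxym", "dwtrxv", "fyhwax", "fysdkepvrnk", "fysdkepvtdl", "fysdkepvxs"
Leaf count: 13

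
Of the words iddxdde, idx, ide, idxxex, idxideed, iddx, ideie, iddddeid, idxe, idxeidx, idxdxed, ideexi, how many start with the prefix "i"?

12

Filter for entries beginning with "i":
Words under "i": iddddeid, iddx, iddxdde, ide, ideexi, ideie, idx, idxdxed, idxe, idxeidx, idxideed, idxxex
Count: 12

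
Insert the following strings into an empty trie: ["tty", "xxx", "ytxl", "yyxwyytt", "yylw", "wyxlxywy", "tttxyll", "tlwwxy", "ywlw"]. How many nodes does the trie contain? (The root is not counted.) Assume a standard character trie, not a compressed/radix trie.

40

Trie structure (* marks end of a word):
(root)
├─ t
│  ├─ l
│  │  └─ w
│  │     └─ w
│  │        └─ x
│  │           └─ y *
│  └─ t
│     ├─ t
│     │  └─ x
│     │     └─ y
│     │        └─ l
│     │           └─ l *
│     └─ y *
├─ w
│  └─ y
│     └─ x
│        └─ l
│           └─ x
│              └─ y
│                 └─ w
│                    └─ y *
├─ x
│  └─ x
│     └─ x *
└─ y
   ├─ t
   │  └─ x
   │     └─ l *
   ├─ w
   │  └─ l
   │     └─ w *
   └─ y
      ├─ l
      │  └─ w *
      └─ x
         └─ w
            └─ y
               └─ y
                  └─ t
                     └─ t *
Counting every labelled node above: 40.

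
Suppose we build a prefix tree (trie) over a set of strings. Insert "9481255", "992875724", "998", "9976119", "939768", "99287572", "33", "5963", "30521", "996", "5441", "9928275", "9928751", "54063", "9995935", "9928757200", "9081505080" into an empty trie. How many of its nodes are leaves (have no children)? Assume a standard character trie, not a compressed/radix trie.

Leaves are exactly the stored words that no other stored word extends.
Those words: "30521", "33", "54063", "5441", "5963", "9081505080", "939768", "9481255", "9928275", "9928751", "9928757200", "992875724", "996", "9976119", "998", "9995935"
Leaf count: 16

16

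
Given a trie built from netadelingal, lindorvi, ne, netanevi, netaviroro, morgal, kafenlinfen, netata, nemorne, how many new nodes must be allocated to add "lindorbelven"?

6

The longest prefix of "lindorbelven" already in the trie is "lindor" (length 6).
Each of the 6 remaining characters creates one node.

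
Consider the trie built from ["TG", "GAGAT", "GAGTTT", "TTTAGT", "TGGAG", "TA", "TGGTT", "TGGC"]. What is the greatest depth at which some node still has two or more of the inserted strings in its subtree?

Equivalently: take the maximum, over all pairs, of their longest common prefix length.
"GAGAT" and "GAGTTT" agree on "GAG" (3 characters) before diverging; nothing deeper is shared.
Longest shared-prefix length: 3

3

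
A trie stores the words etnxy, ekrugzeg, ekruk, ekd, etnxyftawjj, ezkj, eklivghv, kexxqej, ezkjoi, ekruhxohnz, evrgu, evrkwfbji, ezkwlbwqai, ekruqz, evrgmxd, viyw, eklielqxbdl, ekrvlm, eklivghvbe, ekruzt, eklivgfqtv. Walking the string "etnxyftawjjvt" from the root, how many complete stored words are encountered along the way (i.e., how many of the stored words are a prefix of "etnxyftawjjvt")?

2

Traverse "etnxyftawjjvt" character by character; count nodes along the way that are marked as word ends.
Prefixes of the query that are stored words: "etnxy", "etnxyftawjj"
Count: 2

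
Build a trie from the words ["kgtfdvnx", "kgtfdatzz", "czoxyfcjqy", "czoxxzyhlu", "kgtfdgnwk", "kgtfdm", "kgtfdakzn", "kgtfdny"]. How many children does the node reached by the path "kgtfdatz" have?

1

Follow the path "kgtfdatz" to its node, then look at its outgoing edges.
Distinct next characters after "kgtfdatz": z.
That node has 1 child edge.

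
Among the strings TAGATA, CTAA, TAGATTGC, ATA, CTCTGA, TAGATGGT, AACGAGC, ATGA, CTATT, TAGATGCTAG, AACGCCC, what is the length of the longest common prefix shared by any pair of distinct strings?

6

Look for the deepest trie node that still has at least two words in its subtree.
e.g. "TAGATGCTAG" and "TAGATGGT" share the prefix "TAGATG" of length 6; no pair shares a longer one.
Longest shared-prefix length: 6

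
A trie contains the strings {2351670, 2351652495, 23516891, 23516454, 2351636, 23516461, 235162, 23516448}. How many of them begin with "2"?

Filter for entries beginning with "2":
Words under "2": 235162, 2351636, 23516448, 23516454, 23516461, 2351652495, 2351670, 23516891
Count: 8

8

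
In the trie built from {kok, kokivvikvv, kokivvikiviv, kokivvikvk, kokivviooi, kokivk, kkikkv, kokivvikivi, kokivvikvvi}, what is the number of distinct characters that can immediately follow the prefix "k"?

Walk "k" from the root, arriving at one node.
Distinct next characters after "k": k, o.
That node has 2 child edges.

2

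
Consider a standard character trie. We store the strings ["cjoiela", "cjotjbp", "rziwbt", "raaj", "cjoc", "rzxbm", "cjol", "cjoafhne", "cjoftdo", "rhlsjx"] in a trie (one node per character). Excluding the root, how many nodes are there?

Insert word by word; a character creates a node only if that edge doesn't already exist:
  "cjoiela" → 7 new (c, j, o, i, e, l, a)
  "cjotjbp" → prefix "cjo" already present; 4 new (t, j, b, p)
  "rziwbt" → 6 new (r, z, i, w, b, t)
  "raaj" → prefix "r" already present; 3 new (a, a, j)
  "cjoc" → prefix "cjo" already present; 1 new (c)
  "rzxbm" → prefix "rz" already present; 3 new (x, b, m)
  "cjol" → prefix "cjo" already present; 1 new (l)
  "cjoafhne" → prefix "cjo" already present; 5 new (a, f, h, n, e)
  "cjoftdo" → prefix "cjo" already present; 4 new (f, t, d, o)
  "rhlsjx" → prefix "r" already present; 5 new (h, l, s, j, x)
Total nodes = 7 + 4 + 6 + 3 + 1 + 3 + 1 + 5 + 4 + 5 = 39

39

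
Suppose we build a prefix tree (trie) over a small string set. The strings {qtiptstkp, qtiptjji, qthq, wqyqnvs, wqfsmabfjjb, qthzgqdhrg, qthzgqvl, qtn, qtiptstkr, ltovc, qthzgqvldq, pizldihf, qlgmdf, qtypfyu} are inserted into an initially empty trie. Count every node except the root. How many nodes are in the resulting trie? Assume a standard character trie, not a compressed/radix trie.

Insert word by word; a character creates a node only if that edge doesn't already exist:
  "qtiptstkp" → 9 new (q, t, i, p, t, s, t, k, p)
  "qtiptjji" → prefix "qtipt" already present; 3 new (j, j, i)
  "qthq" → prefix "qt" already present; 2 new (h, q)
  "wqyqnvs" → 7 new (w, q, y, q, n, v, s)
  "wqfsmabfjjb" → prefix "wq" already present; 9 new (f, s, m, a, b, f, j, j, b)
  "qthzgqdhrg" → prefix "qth" already present; 7 new (z, g, q, d, h, r, g)
  "qthzgqvl" → prefix "qthzgq" already present; 2 new (v, l)
  "qtn" → prefix "qt" already present; 1 new (n)
  "qtiptstkr" → prefix "qtiptstk" already present; 1 new (r)
  "ltovc" → 5 new (l, t, o, v, c)
  "qthzgqvldq" → prefix "qthzgqvl" already present; 2 new (d, q)
  "pizldihf" → 8 new (p, i, z, l, d, i, h, f)
  "qlgmdf" → prefix "q" already present; 5 new (l, g, m, d, f)
  "qtypfyu" → prefix "qt" already present; 5 new (y, p, f, y, u)
Total nodes = 9 + 3 + 2 + 7 + 9 + 7 + 2 + 1 + 1 + 5 + 2 + 8 + 5 + 5 = 66

66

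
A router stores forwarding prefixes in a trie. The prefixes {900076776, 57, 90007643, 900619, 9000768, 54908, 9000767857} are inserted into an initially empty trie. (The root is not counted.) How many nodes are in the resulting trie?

Trace insertions, counting only characters that open a new branch:
  "900076776" → 9 new (9, 0, 0, 0, 7, 6, 7, 7, 6)
  "57" → 2 new (5, 7)
  "90007643" → prefix "900076" already present; 2 new (4, 3)
  "900619" → prefix "900" already present; 3 new (6, 1, 9)
  "9000768" → prefix "900076" already present; 1 new (8)
  "54908" → prefix "5" already present; 4 new (4, 9, 0, 8)
  "9000767857" → prefix "9000767" already present; 3 new (8, 5, 7)
Total nodes = 9 + 2 + 2 + 3 + 1 + 4 + 3 = 24

24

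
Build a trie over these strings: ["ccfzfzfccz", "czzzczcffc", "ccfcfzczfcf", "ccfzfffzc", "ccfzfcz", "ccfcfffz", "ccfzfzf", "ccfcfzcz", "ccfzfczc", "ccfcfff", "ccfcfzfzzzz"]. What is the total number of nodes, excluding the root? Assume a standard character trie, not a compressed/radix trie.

Trace insertions, counting only characters that open a new branch:
  "ccfzfzfccz" → 10 new (c, c, f, z, f, z, f, c, c, z)
  "czzzczcffc" → prefix "c" already present; 9 new (z, z, z, c, z, c, f, f, c)
  "ccfcfzczfcf" → prefix "ccf" already present; 8 new (c, f, z, c, z, f, c, f)
  "ccfzfffzc" → prefix "ccfzf" already present; 4 new (f, f, z, c)
  "ccfzfcz" → prefix "ccfzf" already present; 2 new (c, z)
  "ccfcfffz" → prefix "ccfcf" already present; 3 new (f, f, z)
  "ccfzfzf" → prefix "ccfzfzf" already present; 0 new (none)
  "ccfcfzcz" → prefix "ccfcfzcz" already present; 0 new (none)
  "ccfzfczc" → prefix "ccfzfcz" already present; 1 new (c)
  "ccfcfff" → prefix "ccfcfff" already present; 0 new (none)
  "ccfcfzfzzzz" → prefix "ccfcfz" already present; 5 new (f, z, z, z, z)
Total nodes = 10 + 9 + 8 + 4 + 2 + 3 + 0 + 0 + 1 + 0 + 5 = 42

42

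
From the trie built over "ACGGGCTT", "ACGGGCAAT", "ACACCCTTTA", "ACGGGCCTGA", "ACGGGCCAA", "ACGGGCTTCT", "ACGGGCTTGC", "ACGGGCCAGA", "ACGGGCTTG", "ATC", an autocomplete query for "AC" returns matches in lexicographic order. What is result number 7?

ACGGGCTTCT

Words with prefix "AC", in lexicographic order: "ACACCCTTTA", "ACGGGCAAT", "ACGGGCCAA", "ACGGGCCAGA", "ACGGGCCTGA", "ACGGGCTT", "ACGGGCTTCT", "ACGGGCTTG", "ACGGGCTTGC"
The 7th is ACGGGCTTCT.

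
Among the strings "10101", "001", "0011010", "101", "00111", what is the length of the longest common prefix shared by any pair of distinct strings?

The deepest shared node is where two words last agree before diverging.
e.g. "0011010" and "00111" share the prefix "0011" of length 4; no pair shares a longer one.
Longest shared-prefix length: 4

4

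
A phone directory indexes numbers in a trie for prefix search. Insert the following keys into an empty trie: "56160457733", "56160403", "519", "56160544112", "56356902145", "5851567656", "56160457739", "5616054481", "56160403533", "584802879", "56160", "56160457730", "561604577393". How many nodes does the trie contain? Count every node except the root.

For each word, the new-node count is its length minus the longest prefix already in the trie:
  "56160457733" → 11 new (5, 6, 1, 6, 0, 4, 5, 7, 7, 3, 3)
  "56160403" → prefix "561604" already present; 2 new (0, 3)
  "519" → prefix "5" already present; 2 new (1, 9)
  "56160544112" → prefix "56160" already present; 6 new (5, 4, 4, 1, 1, 2)
  "56356902145" → prefix "56" already present; 9 new (3, 5, 6, 9, 0, 2, 1, 4, 5)
  "5851567656" → prefix "5" already present; 9 new (8, 5, 1, 5, 6, 7, 6, 5, 6)
  "56160457739" → prefix "5616045773" already present; 1 new (9)
  "5616054481" → prefix "56160544" already present; 2 new (8, 1)
  "56160403533" → prefix "56160403" already present; 3 new (5, 3, 3)
  "584802879" → prefix "58" already present; 7 new (4, 8, 0, 2, 8, 7, 9)
  "56160" → prefix "56160" already present; 0 new (none)
  "56160457730" → prefix "5616045773" already present; 1 new (0)
  "561604577393" → prefix "56160457739" already present; 1 new (3)
Total nodes = 11 + 2 + 2 + 6 + 9 + 9 + 1 + 2 + 3 + 7 + 0 + 1 + 1 = 54

54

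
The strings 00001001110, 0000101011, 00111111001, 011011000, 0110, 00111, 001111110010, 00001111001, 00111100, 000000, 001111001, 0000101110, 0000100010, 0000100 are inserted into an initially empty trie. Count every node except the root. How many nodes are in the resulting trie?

50

Trace insertions, counting only characters that open a new branch:
  "00001001110" → 11 new (0, 0, 0, 0, 1, 0, 0, 1, 1, 1, 0)
  "0000101011" → prefix "000010" already present; 4 new (1, 0, 1, 1)
  "00111111001" → prefix "00" already present; 9 new (1, 1, 1, 1, 1, 1, 0, 0, 1)
  "011011000" → prefix "0" already present; 8 new (1, 1, 0, 1, 1, 0, 0, 0)
  "0110" → prefix "0110" already present; 0 new (none)
  "00111" → prefix "00111" already present; 0 new (none)
  "001111110010" → prefix "00111111001" already present; 1 new (0)
  "00001111001" → prefix "00001" already present; 6 new (1, 1, 1, 0, 0, 1)
  "00111100" → prefix "001111" already present; 2 new (0, 0)
  "000000" → prefix "0000" already present; 2 new (0, 0)
  "001111001" → prefix "00111100" already present; 1 new (1)
  "0000101110" → prefix "0000101" already present; 3 new (1, 1, 0)
  "0000100010" → prefix "0000100" already present; 3 new (0, 1, 0)
  "0000100" → prefix "0000100" already present; 0 new (none)
Total nodes = 11 + 4 + 9 + 8 + 0 + 0 + 1 + 6 + 2 + 2 + 1 + 3 + 3 + 0 = 50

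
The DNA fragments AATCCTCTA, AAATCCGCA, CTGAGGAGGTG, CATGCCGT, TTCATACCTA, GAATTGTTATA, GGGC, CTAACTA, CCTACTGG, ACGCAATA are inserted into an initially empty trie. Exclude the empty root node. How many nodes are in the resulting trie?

77

For each word, the new-node count is its length minus the longest prefix already in the trie:
  "AATCCTCTA" → 9 new (A, A, T, C, C, T, C, T, A)
  "AAATCCGCA" → prefix "AA" already present; 7 new (A, T, C, C, G, C, A)
  "CTGAGGAGGTG" → 11 new (C, T, G, A, G, G, A, G, G, T, G)
  "CATGCCGT" → prefix "C" already present; 7 new (A, T, G, C, C, G, T)
  "TTCATACCTA" → 10 new (T, T, C, A, T, A, C, C, T, A)
  "GAATTGTTATA" → 11 new (G, A, A, T, T, G, T, T, A, T, A)
  "GGGC" → prefix "G" already present; 3 new (G, G, C)
  "CTAACTA" → prefix "CT" already present; 5 new (A, A, C, T, A)
  "CCTACTGG" → prefix "C" already present; 7 new (C, T, A, C, T, G, G)
  "ACGCAATA" → prefix "A" already present; 7 new (C, G, C, A, A, T, A)
Total nodes = 9 + 7 + 11 + 7 + 10 + 11 + 3 + 5 + 7 + 7 = 77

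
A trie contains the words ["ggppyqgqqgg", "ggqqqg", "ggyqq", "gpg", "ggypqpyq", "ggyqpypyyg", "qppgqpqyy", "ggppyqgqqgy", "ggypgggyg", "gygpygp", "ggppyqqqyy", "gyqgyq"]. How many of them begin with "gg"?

Walk to "gg"; the words in its subtree are exactly those with that prefix.
Words under "gg": ggppyqgqqgg, ggppyqgqqgy, ggppyqqqyy, ggqqqg, ggypgggyg, ggypqpyq, ggyqpypyyg, ggyqq
Count: 8

8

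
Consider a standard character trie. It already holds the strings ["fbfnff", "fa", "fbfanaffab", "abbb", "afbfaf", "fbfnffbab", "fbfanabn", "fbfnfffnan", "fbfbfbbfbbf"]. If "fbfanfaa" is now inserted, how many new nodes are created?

3

Walking "fbfanfaa" from the root, the first 5 characters ("fbfan") follow existing edges; "f" is the first miss.
New nodes needed: |"fbfanfaa"| − 5 = 8 − 5 = 3.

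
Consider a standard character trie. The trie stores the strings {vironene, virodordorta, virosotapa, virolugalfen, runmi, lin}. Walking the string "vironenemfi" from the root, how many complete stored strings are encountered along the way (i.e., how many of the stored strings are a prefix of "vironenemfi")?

1

Walk "vironenemfi" from the root; an end-of-word marker is hit whenever a stored word is a prefix of "vironenemfi".
Prefixes of the query that are stored words: "vironene"
Count: 1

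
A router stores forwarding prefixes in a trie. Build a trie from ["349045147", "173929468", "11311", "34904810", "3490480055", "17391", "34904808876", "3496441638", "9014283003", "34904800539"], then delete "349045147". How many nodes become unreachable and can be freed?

A node on "349045147"'s path can go only if nothing else ends at it or branches off below it.
The suffix "5147" (4 nodes) is used only by "349045147"; the node for "34904" still has the child "8", so pruning stops there.
Nodes removed: 4

4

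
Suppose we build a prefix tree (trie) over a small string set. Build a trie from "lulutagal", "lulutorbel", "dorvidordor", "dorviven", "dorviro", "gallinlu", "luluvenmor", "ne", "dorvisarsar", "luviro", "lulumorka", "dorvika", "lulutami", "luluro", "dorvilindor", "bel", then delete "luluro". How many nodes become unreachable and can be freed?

2

After clearing the end-marker at "luluro", prune upward until reaching a node still needed by another word.
The suffix "ro" (2 nodes) is used only by "luluro"; the node for "lulu" still has the child "t", so pruning stops there.
Nodes removed: 2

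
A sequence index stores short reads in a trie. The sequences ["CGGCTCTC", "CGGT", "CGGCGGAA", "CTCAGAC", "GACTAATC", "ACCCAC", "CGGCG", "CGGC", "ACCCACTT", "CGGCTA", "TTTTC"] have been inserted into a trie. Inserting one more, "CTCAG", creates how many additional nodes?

0

Every character of "CTCAG" already lies on an existing path (it is a prefix of some stored word).
No new nodes are needed: 0.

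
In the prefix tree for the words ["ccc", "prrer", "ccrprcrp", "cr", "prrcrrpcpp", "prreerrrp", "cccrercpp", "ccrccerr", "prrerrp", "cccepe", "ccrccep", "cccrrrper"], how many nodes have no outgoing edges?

10

Leaves are exactly the stored words that no other stored word extends.
Those words: "cccepe", "cccrercpp", "cccrrrper", "ccrccep", "ccrccerr", "ccrprcrp", "cr", "prrcrrpcpp", "prreerrrp", "prrerrp"
Leaf count: 10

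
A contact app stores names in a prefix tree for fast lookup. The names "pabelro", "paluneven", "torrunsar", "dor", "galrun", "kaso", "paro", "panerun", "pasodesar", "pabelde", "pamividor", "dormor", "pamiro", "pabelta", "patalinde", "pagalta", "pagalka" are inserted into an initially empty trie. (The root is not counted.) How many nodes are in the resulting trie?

80

Trace insertions, counting only characters that open a new branch:
  "pabelro" → 7 new (p, a, b, e, l, r, o)
  "paluneven" → prefix "pa" already present; 7 new (l, u, n, e, v, e, n)
  "torrunsar" → 9 new (t, o, r, r, u, n, s, a, r)
  "dor" → 3 new (d, o, r)
  "galrun" → 6 new (g, a, l, r, u, n)
  "kaso" → 4 new (k, a, s, o)
  "paro" → prefix "pa" already present; 2 new (r, o)
  "panerun" → prefix "pa" already present; 5 new (n, e, r, u, n)
  "pasodesar" → prefix "pa" already present; 7 new (s, o, d, e, s, a, r)
  "pabelde" → prefix "pabel" already present; 2 new (d, e)
  "pamividor" → prefix "pa" already present; 7 new (m, i, v, i, d, o, r)
  "dormor" → prefix "dor" already present; 3 new (m, o, r)
  "pamiro" → prefix "pami" already present; 2 new (r, o)
  "pabelta" → prefix "pabel" already present; 2 new (t, a)
  "patalinde" → prefix "pa" already present; 7 new (t, a, l, i, n, d, e)
  "pagalta" → prefix "pa" already present; 5 new (g, a, l, t, a)
  "pagalka" → prefix "pagal" already present; 2 new (k, a)
Total nodes = 7 + 7 + 9 + 3 + 6 + 4 + 2 + 5 + 7 + 2 + 7 + 3 + 2 + 2 + 7 + 5 + 2 = 80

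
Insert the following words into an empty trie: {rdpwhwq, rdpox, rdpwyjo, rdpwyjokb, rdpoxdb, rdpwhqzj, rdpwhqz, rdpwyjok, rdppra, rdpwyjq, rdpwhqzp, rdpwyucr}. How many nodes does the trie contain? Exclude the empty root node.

Count nodes per top-level branch (shared prefixes stored once):
  'r'-branch (rdpox, rdpoxdb, rdppra, rdpwhqz, rdpwhqzj, rdpwhqzp, rdpwhwq, rdpwyjo, rdpwyjok, rdpwyjokb, rdpwyjq, rdpwyucr): 27 nodes
Sum: 27

27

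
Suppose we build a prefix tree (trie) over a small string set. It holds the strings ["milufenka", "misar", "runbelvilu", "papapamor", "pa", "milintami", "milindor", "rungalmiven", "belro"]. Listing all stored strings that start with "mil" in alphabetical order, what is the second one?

Filter for "mil…" and sort: "milindor", "milintami", "milufenka"
The 2nd is milintami.

milintami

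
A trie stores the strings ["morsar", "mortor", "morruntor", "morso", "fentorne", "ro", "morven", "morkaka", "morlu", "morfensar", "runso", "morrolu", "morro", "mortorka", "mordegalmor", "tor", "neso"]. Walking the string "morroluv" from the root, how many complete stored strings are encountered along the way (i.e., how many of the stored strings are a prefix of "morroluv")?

2

Walk "morroluv" from the root; an end-of-word marker is hit whenever a stored word is a prefix of "morroluv".
Prefixes of the query that are stored words: "morro", "morrolu"
Count: 2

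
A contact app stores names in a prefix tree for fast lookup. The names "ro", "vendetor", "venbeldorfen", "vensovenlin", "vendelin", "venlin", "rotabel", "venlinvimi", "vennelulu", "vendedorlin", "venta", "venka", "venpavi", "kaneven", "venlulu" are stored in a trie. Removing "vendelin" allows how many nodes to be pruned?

Walk "vendelin" from the leaf back toward the root, removing each node that no remaining word uses.
The suffix "lin" (3 nodes) is used only by "vendelin"; the node for "vende" still has the child "t", so pruning stops there.
Nodes removed: 3

3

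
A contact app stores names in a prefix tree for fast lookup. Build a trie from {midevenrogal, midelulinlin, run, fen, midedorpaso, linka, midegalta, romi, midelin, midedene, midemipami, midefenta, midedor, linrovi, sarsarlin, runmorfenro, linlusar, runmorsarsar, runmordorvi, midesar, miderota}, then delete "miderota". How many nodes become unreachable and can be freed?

4

Walk "miderota" from the leaf back toward the root, removing each node that no remaining word uses.
The suffix "rota" (4 nodes) is used only by "miderota"; the node for "mide" still has the child "v", so pruning stops there.
Nodes removed: 4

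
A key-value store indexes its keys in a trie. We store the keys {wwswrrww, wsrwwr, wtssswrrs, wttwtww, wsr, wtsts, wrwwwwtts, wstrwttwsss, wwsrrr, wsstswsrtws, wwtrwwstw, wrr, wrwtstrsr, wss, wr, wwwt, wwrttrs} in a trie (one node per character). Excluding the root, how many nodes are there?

78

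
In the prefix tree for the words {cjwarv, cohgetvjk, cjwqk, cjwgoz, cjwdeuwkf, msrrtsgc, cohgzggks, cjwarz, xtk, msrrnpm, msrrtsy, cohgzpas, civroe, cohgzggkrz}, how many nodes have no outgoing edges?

14

Leaves are exactly the stored words that no other stored word extends.
Those words: "civroe", "cjwarv", "cjwarz", "cjwdeuwkf", "cjwgoz", "cjwqk", "cohgetvjk", "cohgzggkrz", "cohgzggks", "cohgzpas", "msrrnpm", "msrrtsgc", "msrrtsy", "xtk"
Leaf count: 14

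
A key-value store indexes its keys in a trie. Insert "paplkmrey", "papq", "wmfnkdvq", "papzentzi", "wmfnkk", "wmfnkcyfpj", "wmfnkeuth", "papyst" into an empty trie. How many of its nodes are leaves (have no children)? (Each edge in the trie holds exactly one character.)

8

Leaves are exactly the stored words that no other stored word extends.
Those words: "paplkmrey", "papq", "papyst", "papzentzi", "wmfnkcyfpj", "wmfnkdvq", "wmfnkeuth", "wmfnkk"
Leaf count: 8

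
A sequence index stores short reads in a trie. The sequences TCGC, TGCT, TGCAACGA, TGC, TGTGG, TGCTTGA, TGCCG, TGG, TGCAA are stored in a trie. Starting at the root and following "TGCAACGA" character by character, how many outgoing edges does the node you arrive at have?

0

Follow the path "TGCAACGA" to its node, then look at its outgoing edges.
No stored string extends past "TGCAACGA".
That node has 0 child edges.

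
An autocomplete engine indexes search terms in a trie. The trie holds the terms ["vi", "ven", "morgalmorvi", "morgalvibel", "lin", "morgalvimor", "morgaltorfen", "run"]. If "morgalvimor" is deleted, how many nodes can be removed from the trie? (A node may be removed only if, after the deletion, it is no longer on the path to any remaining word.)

A node on "morgalvimor"'s path can go only if nothing else ends at it or branches off below it.
The suffix "mor" (3 nodes) is used only by "morgalvimor"; the node for "morgalvi" still has the child "b", so pruning stops there.
Nodes removed: 3

3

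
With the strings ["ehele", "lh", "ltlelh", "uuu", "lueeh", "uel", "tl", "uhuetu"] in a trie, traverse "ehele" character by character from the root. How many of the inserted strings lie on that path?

Traverse "ehele" character by character; count nodes along the way that are marked as word ends.
Prefixes of the query that are stored words: "ehele"
Count: 1

1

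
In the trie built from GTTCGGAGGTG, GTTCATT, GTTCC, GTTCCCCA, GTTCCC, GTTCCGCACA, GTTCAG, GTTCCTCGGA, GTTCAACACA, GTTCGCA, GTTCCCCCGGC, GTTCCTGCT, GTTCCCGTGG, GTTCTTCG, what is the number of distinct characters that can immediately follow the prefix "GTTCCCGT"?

1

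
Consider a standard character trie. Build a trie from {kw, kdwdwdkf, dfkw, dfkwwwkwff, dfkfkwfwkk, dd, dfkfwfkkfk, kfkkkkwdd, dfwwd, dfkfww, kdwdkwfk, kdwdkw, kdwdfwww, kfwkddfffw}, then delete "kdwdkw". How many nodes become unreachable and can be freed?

Walk "kdwdkw" from the leaf back toward the root, removing each node that no remaining word uses.
Every node on "kdwdkw" is still needed (e.g. by "kdwdkwfk"), so nothing is freed.
Nodes removed: 0

0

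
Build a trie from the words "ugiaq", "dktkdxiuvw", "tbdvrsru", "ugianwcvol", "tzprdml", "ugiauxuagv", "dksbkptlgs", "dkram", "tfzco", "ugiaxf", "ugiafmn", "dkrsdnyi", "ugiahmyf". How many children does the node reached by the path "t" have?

Walk "t" from the root, arriving at one node.
Distinct next characters after "t": b, f, z.
That node has 3 child edges.

3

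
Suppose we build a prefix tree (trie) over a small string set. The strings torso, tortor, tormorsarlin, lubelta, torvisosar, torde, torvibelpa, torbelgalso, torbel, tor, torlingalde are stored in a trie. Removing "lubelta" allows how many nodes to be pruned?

7

A node on "lubelta"'s path can go only if nothing else ends at it or branches off below it.
No other word shares any prefix with "lubelta", so all 7 of its nodes go.
Nodes removed: 7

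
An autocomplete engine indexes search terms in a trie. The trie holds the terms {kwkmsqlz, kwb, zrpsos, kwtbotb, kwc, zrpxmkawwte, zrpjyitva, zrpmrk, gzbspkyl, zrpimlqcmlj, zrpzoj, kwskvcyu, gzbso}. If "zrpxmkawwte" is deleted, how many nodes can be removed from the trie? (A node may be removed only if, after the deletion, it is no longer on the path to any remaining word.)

8

Walk "zrpxmkawwte" from the leaf back toward the root, removing each node that no remaining word uses.
The suffix "xmkawwte" (8 nodes) is used only by "zrpxmkawwte"; the node for "zrp" still has the child "s", so pruning stops there.
Nodes removed: 8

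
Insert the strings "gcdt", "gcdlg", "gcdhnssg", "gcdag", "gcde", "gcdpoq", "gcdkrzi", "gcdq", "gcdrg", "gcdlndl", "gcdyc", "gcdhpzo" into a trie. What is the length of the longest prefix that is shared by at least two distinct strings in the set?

Equivalently: take the maximum, over all pairs, of their longest common prefix length.
e.g. "gcdhnssg" and "gcdhpzo" share the prefix "gcdh" of length 4; no pair shares a longer one.
Longest shared-prefix length: 4

4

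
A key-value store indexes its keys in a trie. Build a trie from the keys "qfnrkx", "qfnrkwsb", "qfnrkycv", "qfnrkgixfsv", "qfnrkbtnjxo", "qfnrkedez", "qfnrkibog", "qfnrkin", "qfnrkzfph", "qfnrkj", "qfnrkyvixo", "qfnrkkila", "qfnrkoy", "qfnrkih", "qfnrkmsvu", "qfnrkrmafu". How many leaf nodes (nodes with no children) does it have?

Leaves are exactly the stored words that no other stored word extends.
Those words: "qfnrkbtnjxo", "qfnrkedez", "qfnrkgixfsv", "qfnrkibog", "qfnrkih", "qfnrkin", "qfnrkj", "qfnrkkila", "qfnrkmsvu", "qfnrkoy", "qfnrkrmafu", "qfnrkwsb", "qfnrkx", "qfnrkycv", "qfnrkyvixo", "qfnrkzfph"
Leaf count: 16

16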